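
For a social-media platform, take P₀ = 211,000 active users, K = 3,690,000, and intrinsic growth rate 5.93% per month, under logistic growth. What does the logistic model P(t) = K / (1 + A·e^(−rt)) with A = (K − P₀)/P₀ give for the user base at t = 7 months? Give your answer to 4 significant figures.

≈ 310,400 active users

A = (3690000 − 211000)/211000 = 16.48815
P(7) = 3690000 / (1 + 16.48815·e^(−0.0593·7)) = 3690000 / (1 + 16.48815·0.660274)
= 3690000 / 11.8867 ≈ 310430.93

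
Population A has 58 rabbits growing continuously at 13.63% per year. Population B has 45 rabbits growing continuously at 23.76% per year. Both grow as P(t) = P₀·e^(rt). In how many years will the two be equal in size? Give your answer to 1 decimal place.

t ≈ 2.5 years

58·e^(0.1363t) = 45·e^(0.2376t)
58/45 = e^((0.2376 − 0.1363)t) → ln(1.28889) = 0.1013·t
t = 0.25378 / 0.1013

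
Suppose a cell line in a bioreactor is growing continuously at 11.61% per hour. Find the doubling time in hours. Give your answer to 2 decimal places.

doubling time = ln(2) / |r| = 0.69315 / 0.1161

doubling time ≈ 5.97 hours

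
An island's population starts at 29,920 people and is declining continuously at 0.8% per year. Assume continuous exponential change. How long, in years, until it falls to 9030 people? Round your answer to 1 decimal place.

9030 = 29920 · e^(-0.008·t)
t = ln(9030/29920) / -0.008 = ln(0.3018) / -0.008 = -1.19797 / -0.008

t ≈ 149.7 years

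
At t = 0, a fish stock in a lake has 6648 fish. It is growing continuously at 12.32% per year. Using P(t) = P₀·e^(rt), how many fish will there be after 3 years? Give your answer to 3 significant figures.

≈ 9,620 fish

P(3) = 6648 · e^(0.1232·3) = 6648 · e^(0.3696)
= 6648 · 1.44716 ≈ 9620.69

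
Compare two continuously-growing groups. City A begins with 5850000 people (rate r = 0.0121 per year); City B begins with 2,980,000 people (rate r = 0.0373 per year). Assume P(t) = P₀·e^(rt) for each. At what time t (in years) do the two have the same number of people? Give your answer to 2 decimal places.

t ≈ 26.77 years

5850000·e^(0.0121t) = 2980000·e^(0.0373t)
5850000/2980000 = e^((0.0373 − 0.0121)t) → ln(1.96309) = 0.0252·t
t = 0.67452 / 0.0252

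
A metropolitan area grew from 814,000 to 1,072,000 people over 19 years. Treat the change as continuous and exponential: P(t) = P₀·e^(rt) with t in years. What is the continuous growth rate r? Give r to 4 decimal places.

1072000 = 814000 · e^(r·19)
e^(19r) = 1072000/814000 = 1.31695
r = ln(1.31695) / 19 = 0.27532 / 19

r ≈ 0.0145 per year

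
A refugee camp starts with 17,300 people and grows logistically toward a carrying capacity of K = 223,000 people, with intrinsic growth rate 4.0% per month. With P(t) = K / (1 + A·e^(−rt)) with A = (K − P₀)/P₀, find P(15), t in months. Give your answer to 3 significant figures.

≈ 29,600 people

A = (223000 − 17300)/17300 = 11.89017
P(15) = 223000 / (1 + 11.89017·e^(−0.04·15)) = 223000 / (1 + 11.89017·0.548812)
= 223000 / 7.52547 ≈ 29632.72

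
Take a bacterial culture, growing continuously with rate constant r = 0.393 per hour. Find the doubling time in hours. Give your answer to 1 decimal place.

doubling time ≈ 1.8 hours

doubling time = ln(2) / |r| = 0.69315 / 0.393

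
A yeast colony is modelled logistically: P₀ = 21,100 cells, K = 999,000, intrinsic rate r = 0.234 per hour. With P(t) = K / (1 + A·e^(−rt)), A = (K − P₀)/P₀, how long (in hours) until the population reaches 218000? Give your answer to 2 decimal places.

t ≈ 10.94 hours

A = (999000 − 21100)/21100 = 46.34597
218000 = 999000/(1 + 46.34597·e^(−0.234t)) → 1 + 46.34597·e^(−0.234t) = 4.58257
e^(−0.234t) = 0.077301 → t = ln(12.93652)/0.234 = 2.56005/0.234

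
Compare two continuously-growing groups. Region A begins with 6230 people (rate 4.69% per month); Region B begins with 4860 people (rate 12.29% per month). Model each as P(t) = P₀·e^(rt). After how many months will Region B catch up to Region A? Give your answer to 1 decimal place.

6230·e^(0.0469t) = 4860·e^(0.1229t)
6230/4860 = e^((0.1229 − 0.0469)t) → ln(1.28189) = 0.076·t
t = 0.24834 / 0.076

t ≈ 3.3 months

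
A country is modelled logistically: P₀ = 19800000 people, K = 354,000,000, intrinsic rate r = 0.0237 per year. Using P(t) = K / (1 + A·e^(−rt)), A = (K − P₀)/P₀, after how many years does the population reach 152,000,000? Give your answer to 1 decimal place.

A = (354000000 − 19800000)/19800000 = 16.87879
152000000 = 354000000/(1 + 16.87879·e^(−0.0237t)) → 1 + 16.87879·e^(−0.0237t) = 2.32895
e^(−0.0237t) = 0.078735 → t = ln(12.70087)/0.0237 = 2.54167/0.0237

t ≈ 107.2 years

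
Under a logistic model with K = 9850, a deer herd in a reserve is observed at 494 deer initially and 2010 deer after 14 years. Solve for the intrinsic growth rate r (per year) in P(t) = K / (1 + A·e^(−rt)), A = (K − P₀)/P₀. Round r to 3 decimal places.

A = (9850 − 494)/494 = 18.93927
2010 = 9850/(1 + 18.93927·e^(−r·14)) → e^(−14r) = (4.9005 − 1)/18.93927 = 0.205948
r = −ln(0.205948)/14 = 1.58013/14

r ≈ 0.113 per year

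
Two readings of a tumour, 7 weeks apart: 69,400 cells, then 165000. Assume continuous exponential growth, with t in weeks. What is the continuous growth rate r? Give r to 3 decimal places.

r ≈ 0.124 per week

165000 = 69400 · e^(r·7)
e^(7r) = 165000/69400 = 2.37752
r = ln(2.37752) / 7 = 0.86606 / 7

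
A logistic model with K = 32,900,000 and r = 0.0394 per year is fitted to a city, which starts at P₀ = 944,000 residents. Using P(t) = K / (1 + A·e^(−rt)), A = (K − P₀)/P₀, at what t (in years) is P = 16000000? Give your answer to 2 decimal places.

A = (32900000 − 944000)/944000 = 33.85169
16000000 = 32900000/(1 + 33.85169·e^(−0.0394t)) → 1 + 33.85169·e^(−0.0394t) = 2.05625
e^(−0.0394t) = 0.031202 → t = ln(32.04894)/0.0394 = 3.46726/0.0394

t ≈ 88.00 years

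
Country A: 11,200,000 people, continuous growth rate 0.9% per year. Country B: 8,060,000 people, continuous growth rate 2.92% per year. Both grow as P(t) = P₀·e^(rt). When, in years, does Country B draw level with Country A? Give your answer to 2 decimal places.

t ≈ 16.29 years

11200000·e^(0.009t) = 8060000·e^(0.0292t)
11200000/8060000 = e^((0.0292 − 0.009)t) → ln(1.38958) = 0.0202·t
t = 0.329 / 0.0202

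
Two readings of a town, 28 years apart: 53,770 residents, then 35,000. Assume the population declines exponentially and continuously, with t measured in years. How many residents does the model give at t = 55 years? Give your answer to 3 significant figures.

≈ 23,100 residents

r = ln(35000/53770) / 28 ≈ -0.015335 per year
P(55) = 53770 · e^(-0.015335·55) = 53770 · 0.43024 ≈ 23134.27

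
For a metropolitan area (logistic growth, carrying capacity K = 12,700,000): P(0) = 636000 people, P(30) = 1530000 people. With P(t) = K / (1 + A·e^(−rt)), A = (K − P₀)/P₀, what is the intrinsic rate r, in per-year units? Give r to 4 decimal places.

r ≈ 0.0318 per year

A = (12700000 − 636000)/636000 = 18.96855
1530000 = 12700000/(1 + 18.96855·e^(−r·30)) → e^(−30r) = (8.30065 − 1)/18.96855 = 0.384882
r = −ln(0.384882)/30 = 0.95482/30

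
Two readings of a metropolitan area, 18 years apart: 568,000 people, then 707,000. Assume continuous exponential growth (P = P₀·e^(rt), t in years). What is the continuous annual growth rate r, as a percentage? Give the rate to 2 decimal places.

707000 = 568000 · e^(r·18)
e^(18r) = 707000/568000 = 1.24472
r = ln(1.24472) / 18 = 0.21891 / 18

r ≈ 1.22% per year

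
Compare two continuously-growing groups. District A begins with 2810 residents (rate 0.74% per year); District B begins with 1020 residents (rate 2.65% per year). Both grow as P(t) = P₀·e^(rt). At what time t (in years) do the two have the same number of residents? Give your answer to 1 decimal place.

2810·e^(0.0074t) = 1020·e^(0.0265t)
2810/1020 = e^((0.0265 − 0.0074)t) → ln(2.7549) = 0.0191·t
t = 1.01338 / 0.0191

t ≈ 53.1 years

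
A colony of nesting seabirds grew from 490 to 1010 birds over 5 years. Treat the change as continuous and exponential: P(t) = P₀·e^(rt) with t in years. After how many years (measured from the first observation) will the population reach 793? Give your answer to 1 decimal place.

r = ln(1010/490) / 5 ≈ 0.14466 per year
t = ln(793/490) / r = 0.48142 / 0.14466 ≈ 3.328

t ≈ 3.3 years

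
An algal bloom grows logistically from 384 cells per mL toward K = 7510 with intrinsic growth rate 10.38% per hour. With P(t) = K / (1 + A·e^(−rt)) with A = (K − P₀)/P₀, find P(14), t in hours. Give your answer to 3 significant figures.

≈ 1,410 cells per mL

A = (7510 − 384)/384 = 18.55729
P(14) = 7510 / (1 + 18.55729·e^(−0.1038·14)) = 7510 / (1 + 18.55729·0.233821)
= 7510 / 5.33908 ≈ 1406.61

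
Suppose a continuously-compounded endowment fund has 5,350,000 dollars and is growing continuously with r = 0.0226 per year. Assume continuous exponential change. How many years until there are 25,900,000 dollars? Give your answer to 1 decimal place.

t ≈ 69.8 years

25900000 = 5350000 · e^(0.0226·t)
t = ln(25900000/5350000) / 0.0226 = ln(4.84112) / 0.0226 = 1.57715 / 0.0226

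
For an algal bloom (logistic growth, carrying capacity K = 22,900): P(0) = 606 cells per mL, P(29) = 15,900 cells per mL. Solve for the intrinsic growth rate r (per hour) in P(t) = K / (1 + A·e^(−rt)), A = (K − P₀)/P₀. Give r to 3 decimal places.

r ≈ 0.153 per hour

A = (22900 − 606)/606 = 36.78878
15900 = 22900/(1 + 36.78878·e^(−r·29)) → e^(−29r) = (1.44025 − 1)/36.78878 = 0.011967
r = −ln(0.011967)/29 = 4.4256/29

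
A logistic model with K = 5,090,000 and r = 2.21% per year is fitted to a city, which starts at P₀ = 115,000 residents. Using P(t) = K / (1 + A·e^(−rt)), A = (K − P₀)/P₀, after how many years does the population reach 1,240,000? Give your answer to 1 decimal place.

t ≈ 119.2 years

A = (5090000 − 115000)/115000 = 43.26087
1240000 = 5090000/(1 + 43.26087·e^(−0.0221t)) → 1 + 43.26087·e^(−0.0221t) = 4.10484
e^(−0.0221t) = 0.07177 → t = ln(13.93337)/0.0221 = 2.63429/0.0221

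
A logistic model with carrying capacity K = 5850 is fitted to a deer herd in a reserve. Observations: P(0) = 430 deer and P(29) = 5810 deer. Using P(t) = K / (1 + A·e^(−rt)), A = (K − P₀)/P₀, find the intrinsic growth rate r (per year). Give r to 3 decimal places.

A = (5850 − 430)/430 = 12.60465
5810 = 5850/(1 + 12.60465·e^(−r·29)) → e^(−29r) = (1.00688 − 1)/12.60465 = 0.000546
r = −ln(0.000546)/29 = 7.51252/29

r ≈ 0.259 per year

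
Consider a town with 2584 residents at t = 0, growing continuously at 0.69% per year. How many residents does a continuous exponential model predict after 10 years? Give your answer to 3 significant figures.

P(10) = 2584 · e^(0.0069·10) = 2584 · e^(0.069)
= 2584 · 1.07144 ≈ 2768.59

≈ 2,770 residents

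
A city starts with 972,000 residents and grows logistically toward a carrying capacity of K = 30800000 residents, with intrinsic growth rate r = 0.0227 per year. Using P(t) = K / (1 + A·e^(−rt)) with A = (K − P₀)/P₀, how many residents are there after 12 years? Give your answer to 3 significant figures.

≈ 1,260,000 residents

A = (30800000 − 972000)/972000 = 30.68724
P(12) = 30800000 / (1 + 30.68724·e^(−0.0227·12)) = 30800000 / (1 + 30.68724·0.76155)
= 30800000 / 24.36986 ≈ 1263856.42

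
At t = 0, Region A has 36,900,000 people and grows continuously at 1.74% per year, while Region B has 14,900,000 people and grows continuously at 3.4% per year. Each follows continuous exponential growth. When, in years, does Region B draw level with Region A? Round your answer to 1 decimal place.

t ≈ 54.6 years

36900000·e^(0.0174t) = 14900000·e^(0.034t)
36900000/14900000 = e^((0.034 − 0.0174)t) → ln(2.47651) = 0.0166·t
t = 0.90685 / 0.0166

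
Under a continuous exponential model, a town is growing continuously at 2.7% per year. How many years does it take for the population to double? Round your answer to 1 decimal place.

doubling time ≈ 25.7 years

doubling time = ln(2) / |r| = 0.69315 / 0.027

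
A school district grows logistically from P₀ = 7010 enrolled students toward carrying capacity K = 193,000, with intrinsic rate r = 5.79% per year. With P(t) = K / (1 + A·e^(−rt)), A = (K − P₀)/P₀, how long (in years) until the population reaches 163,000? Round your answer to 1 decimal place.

A = (193000 − 7010)/7010 = 26.5321
163000 = 193000/(1 + 26.5321·e^(−0.0579t)) → 1 + 26.5321·e^(−0.0579t) = 1.18405
e^(−0.0579t) = 0.006937 → t = ln(144.15773)/0.0579 = 4.97091/0.0579

t ≈ 85.9 years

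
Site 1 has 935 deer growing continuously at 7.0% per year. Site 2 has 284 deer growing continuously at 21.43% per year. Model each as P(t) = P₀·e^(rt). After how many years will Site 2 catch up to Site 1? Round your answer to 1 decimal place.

935·e^(0.07t) = 284·e^(0.2143t)
935/284 = e^((0.2143 − 0.07)t) → ln(3.29225) = 0.1443·t
t = 1.19157 / 0.1443

t ≈ 8.3 years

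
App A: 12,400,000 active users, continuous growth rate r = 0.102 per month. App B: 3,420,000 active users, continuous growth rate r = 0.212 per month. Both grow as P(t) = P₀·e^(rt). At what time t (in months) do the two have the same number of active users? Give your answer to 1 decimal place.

12400000·e^(0.102t) = 3420000·e^(0.212t)
12400000/3420000 = e^((0.212 − 0.102)t) → ln(3.62573) = 0.11·t
t = 1.28806 / 0.11

t ≈ 11.7 months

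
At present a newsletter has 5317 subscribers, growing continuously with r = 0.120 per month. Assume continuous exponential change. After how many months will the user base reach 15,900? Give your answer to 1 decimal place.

t ≈ 9.1 months

15900 = 5317 · e^(0.12·t)
t = ln(15900/5317) / 0.12 = ln(2.99041) / 0.12 = 1.09541 / 0.12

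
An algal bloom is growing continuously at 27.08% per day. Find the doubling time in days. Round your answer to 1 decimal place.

doubling time ≈ 2.6 days

doubling time = ln(2) / |r| = 0.69315 / 0.2708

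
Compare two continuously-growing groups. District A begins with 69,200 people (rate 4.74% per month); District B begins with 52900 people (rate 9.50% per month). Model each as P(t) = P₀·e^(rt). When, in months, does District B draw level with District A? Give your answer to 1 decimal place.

69200·e^(0.0474t) = 52900·e^(0.095t)
69200/52900 = e^((0.095 − 0.0474)t) → ln(1.30813) = 0.0476·t
t = 0.2686 / 0.0476

t ≈ 5.6 months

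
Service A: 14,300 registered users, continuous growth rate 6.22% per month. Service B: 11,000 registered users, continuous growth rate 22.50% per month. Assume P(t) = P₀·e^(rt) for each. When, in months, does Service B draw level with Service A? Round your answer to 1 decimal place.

14300·e^(0.0622t) = 11000·e^(0.225t)
14300/11000 = e^((0.225 − 0.0622)t) → ln(1.3) = 0.1628·t
t = 0.26236 / 0.1628

t ≈ 1.6 months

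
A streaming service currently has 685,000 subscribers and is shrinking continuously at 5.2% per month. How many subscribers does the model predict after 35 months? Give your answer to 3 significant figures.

P(35) = 685000 · e^(-0.052·35) = 685000 · e^(-1.82)
= 685000 · 0.16203 ≈ 110987.64

≈ 111,000 subscribers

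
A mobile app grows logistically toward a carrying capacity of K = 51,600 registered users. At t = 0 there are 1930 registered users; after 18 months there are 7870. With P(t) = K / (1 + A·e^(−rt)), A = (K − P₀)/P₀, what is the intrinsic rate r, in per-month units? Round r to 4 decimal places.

r ≈ 0.0852 per month

A = (51600 − 1930)/1930 = 25.73575
7870 = 51600/(1 + 25.73575·e^(−r·18)) → e^(−18r) = (6.55654 − 1)/25.73575 = 0.215908
r = −ln(0.215908)/18 = 1.5329/18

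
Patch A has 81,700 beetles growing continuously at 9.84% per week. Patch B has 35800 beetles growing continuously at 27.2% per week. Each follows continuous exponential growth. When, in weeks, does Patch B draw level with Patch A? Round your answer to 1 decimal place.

t ≈ 4.8 weeks

81700·e^(0.0984t) = 35800·e^(0.272t)
81700/35800 = e^((0.272 − 0.0984)t) → ln(2.28212) = 0.1736·t
t = 0.82511 / 0.1736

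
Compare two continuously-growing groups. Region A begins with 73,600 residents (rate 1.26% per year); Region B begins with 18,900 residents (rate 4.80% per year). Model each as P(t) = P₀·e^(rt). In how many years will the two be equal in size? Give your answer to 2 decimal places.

73600·e^(0.0126t) = 18900·e^(0.048t)
73600/18900 = e^((0.048 − 0.0126)t) → ln(3.89418) = 0.0354·t
t = 1.35948 / 0.0354

t ≈ 38.40 years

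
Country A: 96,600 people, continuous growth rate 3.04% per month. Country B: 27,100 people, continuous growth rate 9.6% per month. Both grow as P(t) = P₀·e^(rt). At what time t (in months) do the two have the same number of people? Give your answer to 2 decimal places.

96600·e^(0.0304t) = 27100·e^(0.096t)
96600/27100 = e^((0.096 − 0.0304)t) → ln(3.56458) = 0.0656·t
t = 1.27105 / 0.0656

t ≈ 19.38 months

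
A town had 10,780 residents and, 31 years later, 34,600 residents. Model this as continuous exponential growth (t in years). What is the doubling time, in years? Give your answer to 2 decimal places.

doubling time ≈ 18.43 years

r = ln(34600/10780) / 31 = ln(3.20965) / 31 ≈ 0.037618 per year
doubling time = ln 2 / |r| = 0.69315 / 0.037618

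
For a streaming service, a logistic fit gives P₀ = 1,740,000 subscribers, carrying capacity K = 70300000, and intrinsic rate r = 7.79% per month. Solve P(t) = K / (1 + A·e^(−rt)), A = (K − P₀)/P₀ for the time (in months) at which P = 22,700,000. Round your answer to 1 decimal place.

A = (70300000 − 1740000)/1740000 = 39.4023
22700000 = 70300000/(1 + 39.4023·e^(−0.0779t)) → 1 + 39.4023·e^(−0.0779t) = 3.09692
e^(−0.0779t) = 0.053218 → t = ln(18.79059)/0.0779 = 2.93336/0.0779

t ≈ 37.7 months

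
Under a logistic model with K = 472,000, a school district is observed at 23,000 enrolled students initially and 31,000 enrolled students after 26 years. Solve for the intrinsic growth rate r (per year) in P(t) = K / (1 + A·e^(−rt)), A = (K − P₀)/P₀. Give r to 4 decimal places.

r ≈ 0.0122 per year

A = (472000 − 23000)/23000 = 19.52174
31000 = 472000/(1 + 19.52174·e^(−r·26)) → e^(−26r) = (15.22581 − 1)/19.52174 = 0.728716
r = −ln(0.728716)/26 = 0.31647/26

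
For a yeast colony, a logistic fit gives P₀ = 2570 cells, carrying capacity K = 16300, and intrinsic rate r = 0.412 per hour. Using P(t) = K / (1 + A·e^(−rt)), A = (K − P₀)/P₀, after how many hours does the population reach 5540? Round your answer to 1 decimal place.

A = (16300 − 2570)/2570 = 5.34241
5540 = 16300/(1 + 5.34241·e^(−0.412t)) → 1 + 5.34241·e^(−0.412t) = 2.94224
e^(−0.412t) = 0.363551 → t = ln(2.75065)/0.412 = 1.01184/0.412

t ≈ 2.5 hours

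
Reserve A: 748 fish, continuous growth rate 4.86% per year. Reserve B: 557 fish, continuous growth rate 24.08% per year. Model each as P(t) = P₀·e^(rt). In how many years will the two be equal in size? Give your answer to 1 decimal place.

748·e^(0.0486t) = 557·e^(0.2408t)
748/557 = e^((0.2408 − 0.0486)t) → ln(1.34291) = 0.1922·t
t = 0.29484 / 0.1922

t ≈ 1.5 years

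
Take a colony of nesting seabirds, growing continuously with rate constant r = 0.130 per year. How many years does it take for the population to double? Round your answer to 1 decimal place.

doubling time ≈ 5.3 years

doubling time = ln(2) / |r| = 0.69315 / 0.13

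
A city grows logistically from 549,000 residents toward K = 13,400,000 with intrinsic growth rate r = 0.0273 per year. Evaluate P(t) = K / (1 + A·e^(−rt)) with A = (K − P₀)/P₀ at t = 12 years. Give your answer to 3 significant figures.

A = (13400000 − 549000)/549000 = 23.40801
P(12) = 13400000 / (1 + 23.40801·e^(−0.0273·12)) = 13400000 / (1 + 23.40801·0.720651)
= 13400000 / 17.86901 ≈ 749901.46

≈ 750,000 residents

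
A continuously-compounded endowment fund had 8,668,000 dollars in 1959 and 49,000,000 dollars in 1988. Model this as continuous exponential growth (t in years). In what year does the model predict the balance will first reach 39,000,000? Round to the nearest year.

r = ln(49000000/8668000) / 29 = 1.73218/29 ≈ 0.05973 per year
t = ln(39000000/8668000) / r = 1.50392/0.05973 ≈ 25.18 years after 1959

year 1984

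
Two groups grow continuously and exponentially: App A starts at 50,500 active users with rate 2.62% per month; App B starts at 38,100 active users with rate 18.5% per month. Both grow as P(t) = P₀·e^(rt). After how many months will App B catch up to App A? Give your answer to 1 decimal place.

t ≈ 1.8 months

50500·e^(0.0262t) = 38100·e^(0.185t)
50500/38100 = e^((0.185 − 0.0262)t) → ln(1.32546) = 0.1588·t
t = 0.28176 / 0.1588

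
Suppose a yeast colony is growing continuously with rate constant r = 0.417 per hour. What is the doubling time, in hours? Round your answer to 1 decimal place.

doubling time = ln(2) / |r| = 0.69315 / 0.417

doubling time ≈ 1.7 hours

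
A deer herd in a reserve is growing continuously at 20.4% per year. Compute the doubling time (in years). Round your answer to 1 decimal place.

doubling time = ln(2) / |r| = 0.69315 / 0.204

doubling time ≈ 3.4 years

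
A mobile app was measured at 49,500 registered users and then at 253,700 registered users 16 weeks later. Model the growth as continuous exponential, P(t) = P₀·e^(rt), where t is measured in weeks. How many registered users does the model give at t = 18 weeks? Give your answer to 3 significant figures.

r = ln(253700/49500) / 16 ≈ 0.102136 per week
P(18) = 49500 · e^(0.102136·18) = 49500 · 6.2868 ≈ 311196.62

≈ 311,000 registered users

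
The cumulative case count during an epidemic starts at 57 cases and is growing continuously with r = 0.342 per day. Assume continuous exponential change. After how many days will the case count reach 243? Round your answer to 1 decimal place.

t ≈ 4.2 days

243 = 57 · e^(0.342·t)
t = ln(243/57) / 0.342 = ln(4.26316) / 0.342 = 1.45001 / 0.342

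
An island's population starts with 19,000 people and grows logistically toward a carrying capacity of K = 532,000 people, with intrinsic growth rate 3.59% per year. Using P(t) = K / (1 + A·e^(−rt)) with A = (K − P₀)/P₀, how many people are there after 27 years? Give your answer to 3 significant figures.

A = (532000 − 19000)/19000 = 27
P(27) = 532000 / (1 + 27·e^(−0.0359·27)) = 532000 / (1 + 27·0.379348)
= 532000 / 11.24241 ≈ 47320.82

≈ 47,300 people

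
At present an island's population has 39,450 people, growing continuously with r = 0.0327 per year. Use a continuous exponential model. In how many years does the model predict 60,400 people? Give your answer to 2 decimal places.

60400 = 39450 · e^(0.0327·t)
t = ln(60400/39450) / 0.0327 = ln(1.53105) / 0.0327 = 0.42596 / 0.0327

t ≈ 13.03 years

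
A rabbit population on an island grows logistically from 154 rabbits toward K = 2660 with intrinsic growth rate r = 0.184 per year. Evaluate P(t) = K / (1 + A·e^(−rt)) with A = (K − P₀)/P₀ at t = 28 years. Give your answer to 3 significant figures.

A = (2660 − 154)/154 = 16.27273
P(28) = 2660 / (1 + 16.27273·e^(−0.184·28)) = 2660 / (1 + 16.27273·0.005788)
= 2660 / 1.09418 ≈ 2431.04

≈ 2,430 rabbits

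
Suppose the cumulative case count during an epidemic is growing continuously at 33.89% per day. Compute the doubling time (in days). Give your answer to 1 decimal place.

doubling time ≈ 2.0 days

doubling time = ln(2) / |r| = 0.69315 / 0.3389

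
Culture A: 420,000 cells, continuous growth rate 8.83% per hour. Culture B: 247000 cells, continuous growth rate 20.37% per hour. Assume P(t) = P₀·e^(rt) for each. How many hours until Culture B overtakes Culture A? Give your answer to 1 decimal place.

t ≈ 4.6 hours

420000·e^(0.0883t) = 247000·e^(0.2037t)
420000/247000 = e^((0.2037 − 0.0883)t) → ln(1.7004) = 0.1154·t
t = 0.53087 / 0.1154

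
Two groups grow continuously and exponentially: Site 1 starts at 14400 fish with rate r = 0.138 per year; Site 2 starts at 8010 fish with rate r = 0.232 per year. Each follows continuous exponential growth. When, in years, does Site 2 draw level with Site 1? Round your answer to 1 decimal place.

t ≈ 6.2 years

14400·e^(0.138t) = 8010·e^(0.232t)
14400/8010 = e^((0.232 − 0.138)t) → ln(1.79775) = 0.094·t
t = 0.58654 / 0.094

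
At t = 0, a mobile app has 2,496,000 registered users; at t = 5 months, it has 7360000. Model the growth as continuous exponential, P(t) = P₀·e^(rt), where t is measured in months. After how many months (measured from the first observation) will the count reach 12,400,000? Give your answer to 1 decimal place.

r = ln(7360000/2496000) / 5 ≈ 0.216274 per month
t = ln(12400000/2496000) / r = 1.60301 / 0.216274 ≈ 7.412

t ≈ 7.4 months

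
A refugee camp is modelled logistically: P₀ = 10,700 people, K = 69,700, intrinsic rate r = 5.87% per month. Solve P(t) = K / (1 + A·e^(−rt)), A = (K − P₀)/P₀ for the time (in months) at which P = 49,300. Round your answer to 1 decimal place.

t ≈ 44.1 months

A = (69700 − 10700)/10700 = 5.51402
49300 = 69700/(1 + 5.51402·e^(−0.0587t)) → 1 + 5.51402·e^(−0.0587t) = 1.41379
e^(−0.0587t) = 0.075044 → t = ln(13.32555)/0.0587 = 2.58968/0.0587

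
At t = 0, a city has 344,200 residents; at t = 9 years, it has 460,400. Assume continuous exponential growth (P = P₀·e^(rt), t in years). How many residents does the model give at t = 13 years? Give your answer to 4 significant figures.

r = ln(460400/344200) / 9 ≈ 0.032319 per year
P(13) = 344200 · e^(0.032319·13) = 344200 · 1.52219 ≈ 523937.54

≈ 523,900 residents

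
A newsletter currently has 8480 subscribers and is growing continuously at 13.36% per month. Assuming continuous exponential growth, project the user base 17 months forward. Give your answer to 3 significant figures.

≈ 82,200 subscribers

P(17) = 8480 · e^(0.1336·17) = 8480 · e^(2.2712)
= 8480 · 9.69102 ≈ 82179.88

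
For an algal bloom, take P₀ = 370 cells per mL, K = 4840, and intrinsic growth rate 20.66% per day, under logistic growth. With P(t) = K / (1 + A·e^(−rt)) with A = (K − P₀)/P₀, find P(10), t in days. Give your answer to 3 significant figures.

A = (4840 − 370)/370 = 12.08108
P(10) = 4840 / (1 + 12.08108·e^(−0.2066·10)) = 4840 / (1 + 12.08108·0.126692)
= 4840 / 2.53057 ≈ 1912.61

≈ 1,910 cells per mL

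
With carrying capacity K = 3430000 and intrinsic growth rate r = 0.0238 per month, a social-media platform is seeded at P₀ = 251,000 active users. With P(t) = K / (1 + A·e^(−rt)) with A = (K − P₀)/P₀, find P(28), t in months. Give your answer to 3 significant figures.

≈ 457,000 active users

A = (3430000 − 251000)/251000 = 12.66534
P(28) = 3430000 / (1 + 12.66534·e^(−0.0238·28)) = 3430000 / (1 + 12.66534·0.513554)
= 3430000 / 7.50434 ≈ 457069.09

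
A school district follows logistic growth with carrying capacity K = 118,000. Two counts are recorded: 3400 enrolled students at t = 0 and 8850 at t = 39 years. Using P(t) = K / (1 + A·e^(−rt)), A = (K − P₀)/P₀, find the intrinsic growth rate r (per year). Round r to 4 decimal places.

r ≈ 0.0258 per year

A = (118000 − 3400)/3400 = 33.70588
8850 = 118000/(1 + 33.70588·e^(−r·39)) → e^(−39r) = (13.33333 − 1)/33.70588 = 0.36591
r = −ln(0.36591)/39 = 1.00537/39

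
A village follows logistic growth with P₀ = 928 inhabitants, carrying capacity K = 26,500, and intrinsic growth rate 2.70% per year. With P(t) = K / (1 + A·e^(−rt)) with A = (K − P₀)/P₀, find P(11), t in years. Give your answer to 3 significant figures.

A = (26500 − 928)/928 = 27.55603
P(11) = 26500 / (1 + 27.55603·e^(−0.027·11)) = 26500 / (1 + 27.55603·0.743044)
= 26500 / 21.47535 ≈ 1233.97

≈ 1,230 inhabitants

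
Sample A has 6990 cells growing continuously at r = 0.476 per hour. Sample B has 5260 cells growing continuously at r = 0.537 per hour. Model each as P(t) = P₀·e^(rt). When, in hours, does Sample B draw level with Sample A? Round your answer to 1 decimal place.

t ≈ 4.7 hours

6990·e^(0.476t) = 5260·e^(0.537t)
6990/5260 = e^((0.537 − 0.476)t) → ln(1.3289) = 0.061·t
t = 0.28435 / 0.061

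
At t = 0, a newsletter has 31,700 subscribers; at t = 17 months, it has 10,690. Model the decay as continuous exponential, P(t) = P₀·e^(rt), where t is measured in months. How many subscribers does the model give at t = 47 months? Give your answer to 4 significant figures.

≈ 1,570 subscribers

r = ln(10690/31700) / 17 ≈ -0.063942 per month
P(47) = 31700 · e^(-0.063942·47) = 31700 · 0.04953 ≈ 1569.97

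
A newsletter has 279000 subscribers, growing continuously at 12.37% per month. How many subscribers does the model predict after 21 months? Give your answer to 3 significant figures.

P(21) = 279000 · e^(0.1237·21) = 279000 · e^(2.5977)
= 279000 · 13.43281 ≈ 3747753.16

≈ 3,750,000 subscribers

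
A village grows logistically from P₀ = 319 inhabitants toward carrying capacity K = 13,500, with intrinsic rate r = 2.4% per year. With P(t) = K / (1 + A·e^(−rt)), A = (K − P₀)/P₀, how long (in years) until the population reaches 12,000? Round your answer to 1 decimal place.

A = (13500 − 319)/319 = 41.31975
12000 = 13500/(1 + 41.31975·e^(−0.024t)) → 1 + 41.31975·e^(−0.024t) = 1.125
e^(−0.024t) = 0.003025 → t = ln(330.55799)/0.024 = 5.80078/0.024

t ≈ 241.7 years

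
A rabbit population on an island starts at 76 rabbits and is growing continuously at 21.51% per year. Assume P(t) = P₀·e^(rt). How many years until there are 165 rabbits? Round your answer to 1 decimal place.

165 = 76 · e^(0.2151·t)
t = ln(165/76) / 0.2151 = ln(2.17105) / 0.2151 = 0.77521 / 0.2151

t ≈ 3.6 years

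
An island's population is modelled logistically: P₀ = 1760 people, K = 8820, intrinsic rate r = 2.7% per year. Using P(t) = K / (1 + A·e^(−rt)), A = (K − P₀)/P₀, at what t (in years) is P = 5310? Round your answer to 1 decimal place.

A = (8820 − 1760)/1760 = 4.01136
5310 = 8820/(1 + 4.01136·e^(−0.027t)) → 1 + 4.01136·e^(−0.027t) = 1.66102
e^(−0.027t) = 0.164786 → t = ln(6.06847)/0.027 = 1.80311/0.027

t ≈ 66.8 years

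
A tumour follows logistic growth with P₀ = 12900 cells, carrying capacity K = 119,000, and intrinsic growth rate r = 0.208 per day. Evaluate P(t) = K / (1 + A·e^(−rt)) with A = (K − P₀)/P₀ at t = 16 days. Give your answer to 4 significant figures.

A = (119000 − 12900)/12900 = 8.22481
P(16) = 119000 / (1 + 8.22481·e^(−0.208·16)) = 119000 / (1 + 8.22481·0.035865)
= 119000 / 1.29498 ≈ 91893.26

≈ 91,890 cells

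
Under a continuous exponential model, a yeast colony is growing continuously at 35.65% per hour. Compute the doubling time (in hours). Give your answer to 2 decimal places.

doubling time ≈ 1.94 hours

doubling time = ln(2) / |r| = 0.69315 / 0.3565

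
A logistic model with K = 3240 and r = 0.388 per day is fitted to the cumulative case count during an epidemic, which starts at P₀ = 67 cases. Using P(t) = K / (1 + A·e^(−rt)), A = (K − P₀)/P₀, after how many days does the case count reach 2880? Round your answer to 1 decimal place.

t ≈ 15.3 days

A = (3240 − 67)/67 = 47.35821
2880 = 3240/(1 + 47.35821·e^(−0.388t)) → 1 + 47.35821·e^(−0.388t) = 1.125
e^(−0.388t) = 0.002639 → t = ln(378.86567)/0.388 = 5.93718/0.388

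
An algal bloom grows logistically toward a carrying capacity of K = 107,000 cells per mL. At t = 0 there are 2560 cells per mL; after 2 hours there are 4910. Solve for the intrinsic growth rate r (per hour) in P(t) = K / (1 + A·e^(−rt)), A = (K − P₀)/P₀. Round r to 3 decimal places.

A = (107000 − 2560)/2560 = 40.79688
4910 = 107000/(1 + 40.79688·e^(−r·2)) → e^(−2r) = (21.79226 − 1)/40.79688 = 0.509653
r = −ln(0.509653)/2 = 0.67402/2

r ≈ 0.337 per hour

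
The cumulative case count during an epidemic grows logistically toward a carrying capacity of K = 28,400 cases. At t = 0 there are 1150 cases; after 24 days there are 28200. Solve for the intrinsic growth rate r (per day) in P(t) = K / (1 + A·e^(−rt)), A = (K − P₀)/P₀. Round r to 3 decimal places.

A = (28400 − 1150)/1150 = 23.69565
28200 = 28400/(1 + 23.69565·e^(−r·24)) → e^(−24r) = (1.00709 − 1)/23.69565 = 0.000299
r = −ln(0.000299)/24 = 8.11405/24

r ≈ 0.338 per day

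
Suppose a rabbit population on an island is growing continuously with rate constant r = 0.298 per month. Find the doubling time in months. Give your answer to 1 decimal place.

doubling time = ln(2) / |r| = 0.69315 / 0.298

doubling time ≈ 2.3 months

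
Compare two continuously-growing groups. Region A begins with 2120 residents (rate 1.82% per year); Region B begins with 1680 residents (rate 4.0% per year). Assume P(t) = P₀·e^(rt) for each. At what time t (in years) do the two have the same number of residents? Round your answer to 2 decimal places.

t ≈ 10.67 years

2120·e^(0.0182t) = 1680·e^(0.04t)
2120/1680 = e^((0.04 − 0.0182)t) → ln(1.2619) = 0.0218·t
t = 0.23262 / 0.0218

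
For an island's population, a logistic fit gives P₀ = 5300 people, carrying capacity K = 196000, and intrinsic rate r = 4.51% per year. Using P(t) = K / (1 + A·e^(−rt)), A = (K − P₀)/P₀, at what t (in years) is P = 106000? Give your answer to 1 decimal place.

t ≈ 83.1 years

A = (196000 − 5300)/5300 = 35.98113
106000 = 196000/(1 + 35.98113·e^(−0.0451t)) → 1 + 35.98113·e^(−0.0451t) = 1.84906
e^(−0.0451t) = 0.023597 → t = ln(42.37778)/0.0451 = 3.74662/0.0451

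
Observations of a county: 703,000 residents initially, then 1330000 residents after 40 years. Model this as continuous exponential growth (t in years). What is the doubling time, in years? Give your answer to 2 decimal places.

doubling time ≈ 43.49 years

r = ln(1330000/703000) / 40 = ln(1.89189) / 40 ≈ 0.015939 per year
doubling time = ln 2 / |r| = 0.69315 / 0.015939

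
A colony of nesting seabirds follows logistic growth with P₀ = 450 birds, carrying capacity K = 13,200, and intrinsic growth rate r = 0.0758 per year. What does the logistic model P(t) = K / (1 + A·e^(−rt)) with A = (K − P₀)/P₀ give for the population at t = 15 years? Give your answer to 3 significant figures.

A = (13200 − 450)/450 = 28.33333
P(15) = 13200 / (1 + 28.33333·e^(−0.0758·15)) = 13200 / (1 + 28.33333·0.32078)
= 13200 / 10.08876 ≈ 1308.39

≈ 1,310 birds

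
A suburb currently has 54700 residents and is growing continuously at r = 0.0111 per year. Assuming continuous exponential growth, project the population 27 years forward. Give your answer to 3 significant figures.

P(27) = 54700 · e^(0.0111·27) = 54700 · e^(0.2997)
= 54700 · 1.34945 ≈ 73815.13

≈ 73,800 residents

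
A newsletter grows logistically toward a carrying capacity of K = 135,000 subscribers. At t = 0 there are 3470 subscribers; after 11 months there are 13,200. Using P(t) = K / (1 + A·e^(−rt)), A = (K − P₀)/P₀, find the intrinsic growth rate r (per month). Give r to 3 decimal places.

r ≈ 0.128 per month

A = (135000 − 3470)/3470 = 37.9049
13200 = 135000/(1 + 37.9049·e^(−r·11)) → e^(−11r) = (10.22727 − 1)/37.9049 = 0.243432
r = −ln(0.243432)/11 = 1.41292/11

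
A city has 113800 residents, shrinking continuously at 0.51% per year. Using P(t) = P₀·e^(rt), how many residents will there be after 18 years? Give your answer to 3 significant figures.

P(18) = 113800 · e^(-0.0051·18) = 113800 · e^(-0.0918)
= 113800 · 0.91229 ≈ 103818.33

≈ 104,000 residents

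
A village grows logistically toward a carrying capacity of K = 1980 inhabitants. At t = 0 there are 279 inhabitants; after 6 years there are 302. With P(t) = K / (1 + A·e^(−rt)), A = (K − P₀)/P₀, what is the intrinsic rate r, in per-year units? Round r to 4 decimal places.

A = (1980 − 279)/279 = 6.09677
302 = 1980/(1 + 6.09677·e^(−r·6)) → e^(−6r) = (6.55629 − 1)/6.09677 = 0.911349
r = −ln(0.911349)/6 = 0.09283/6

r ≈ 0.0155 per year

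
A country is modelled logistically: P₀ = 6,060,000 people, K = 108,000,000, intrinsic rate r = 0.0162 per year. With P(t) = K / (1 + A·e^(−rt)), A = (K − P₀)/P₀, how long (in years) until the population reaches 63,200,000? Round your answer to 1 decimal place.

t ≈ 195.5 years

A = (108000000 − 6060000)/6060000 = 16.82178
63200000 = 108000000/(1 + 16.82178·e^(−0.0162t)) → 1 + 16.82178·e^(−0.0162t) = 1.70886
e^(−0.0162t) = 0.042139 → t = ln(23.73073)/0.0162 = 3.16677/0.0162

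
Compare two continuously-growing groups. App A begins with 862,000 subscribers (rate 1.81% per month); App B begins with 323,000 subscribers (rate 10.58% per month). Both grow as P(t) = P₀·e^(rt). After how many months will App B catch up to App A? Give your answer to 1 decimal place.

862000·e^(0.0181t) = 323000·e^(0.1058t)
862000/323000 = e^((0.1058 − 0.0181)t) → ln(2.66873) = 0.0877·t
t = 0.9816 / 0.0877

t ≈ 11.2 months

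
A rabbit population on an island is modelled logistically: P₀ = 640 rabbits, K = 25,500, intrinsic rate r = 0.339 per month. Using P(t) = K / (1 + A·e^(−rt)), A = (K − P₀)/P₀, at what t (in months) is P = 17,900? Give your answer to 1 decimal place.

t ≈ 13.3 months

A = (25500 − 640)/640 = 38.84375
17900 = 25500/(1 + 38.84375·e^(−0.339t)) → 1 + 38.84375·e^(−0.339t) = 1.42458
e^(−0.339t) = 0.01093 → t = ln(91.48725)/0.339 = 4.5162/0.339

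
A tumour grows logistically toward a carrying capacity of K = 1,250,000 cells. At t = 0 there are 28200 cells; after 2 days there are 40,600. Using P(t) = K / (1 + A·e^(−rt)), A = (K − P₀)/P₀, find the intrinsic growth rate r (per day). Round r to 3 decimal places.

r ≈ 0.187 per day

A = (1250000 − 28200)/28200 = 43.32624
40600 = 1250000/(1 + 43.32624·e^(−r·2)) → e^(−2r) = (30.78818 − 1)/43.32624 = 0.687532
r = −ln(0.687532)/2 = 0.37465/2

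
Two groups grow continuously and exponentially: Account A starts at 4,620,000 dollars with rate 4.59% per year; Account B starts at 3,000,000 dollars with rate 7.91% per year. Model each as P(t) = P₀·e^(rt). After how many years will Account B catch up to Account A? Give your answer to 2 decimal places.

4620000·e^(0.0459t) = 3000000·e^(0.0791t)
4620000/3000000 = e^((0.0791 − 0.0459)t) → ln(1.54) = 0.0332·t
t = 0.43178 / 0.0332

t ≈ 13.01 years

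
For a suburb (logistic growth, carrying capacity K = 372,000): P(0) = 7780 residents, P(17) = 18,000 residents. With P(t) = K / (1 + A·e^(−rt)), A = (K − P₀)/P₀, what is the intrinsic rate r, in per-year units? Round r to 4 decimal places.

r ≈ 0.0510 per year

A = (372000 − 7780)/7780 = 46.81491
18000 = 372000/(1 + 46.81491·e^(−r·17)) → e^(−17r) = (20.66667 − 1)/46.81491 = 0.420094
r = −ln(0.420094)/17 = 0.86728/17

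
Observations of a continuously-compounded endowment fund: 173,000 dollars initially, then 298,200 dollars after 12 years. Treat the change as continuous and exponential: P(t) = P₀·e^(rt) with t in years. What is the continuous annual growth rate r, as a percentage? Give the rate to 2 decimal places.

298200 = 173000 · e^(r·12)
e^(12r) = 298200/173000 = 1.7237
r = ln(1.7237) / 12 = 0.54447 / 12

r ≈ 4.54% per year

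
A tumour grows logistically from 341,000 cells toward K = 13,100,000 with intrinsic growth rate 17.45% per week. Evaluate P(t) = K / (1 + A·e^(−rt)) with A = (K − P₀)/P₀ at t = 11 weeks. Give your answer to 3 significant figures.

≈ 2,020,000 cells

A = (13100000 − 341000)/341000 = 37.41642
P(11) = 13100000 / (1 + 37.41642·e^(−0.1745·11)) = 13100000 / (1 + 37.41642·0.14668)
= 13100000 / 6.48825 ≈ 2019033.96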